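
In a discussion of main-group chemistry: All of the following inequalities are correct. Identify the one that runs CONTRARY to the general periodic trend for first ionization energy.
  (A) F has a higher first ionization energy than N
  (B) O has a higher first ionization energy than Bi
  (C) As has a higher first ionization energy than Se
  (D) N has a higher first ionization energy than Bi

(C)

The general trend: first ionization energy increases across a period and decreases down a group.
(A) F (period 2, group 17) vs N (period 2, group 15): the stated order agrees with the simple trend.
(B) O (period 2, group 16) vs Bi (period 6, group 15): the stated order agrees with the simple trend.
(C) As (period 4, group 15) vs Se (period 4, group 16): the stated order contradicts the simple trend.
(D) N (period 2, group 15) vs Bi (period 6, group 15): the stated order agrees with the simple trend.
The exception is (C): Se (4p⁴) ionizes more easily than half-filled As (4p³).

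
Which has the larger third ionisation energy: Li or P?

Li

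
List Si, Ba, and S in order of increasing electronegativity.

Si is in period 3, group 14; S is in period 3, group 16; Ba is in period 6, group 2.
Atoms toward the upper right of the periodic table pull bonding electrons most strongly.
Here both period and group differ, so the two effects have to be weighed against each other.
Si > Ba: relative to Ba, both the across-period and down-group shifts push Si's electronegativity up.
S > Si: both are in period 3; the period trend gives S the larger value.
Tabulated electronegativity (Pauling): Si 1.90, S 2.58, Ba 0.89.
So from lowest to highest: Ba < Si < S.

Ba < Si < S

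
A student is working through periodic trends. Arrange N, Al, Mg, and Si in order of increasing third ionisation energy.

Al < Si < N < Mg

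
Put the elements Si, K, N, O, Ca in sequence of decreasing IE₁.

N > O > Si > Ca > K

Across a period the outer electron is held more tightly (higher IE₁); down a group it sits in a higher shell, more shielded, and comes off more easily.
These span different periods and groups, so the two trends combine.
Ca > K: Ca lies to the right of K in period 4, so the across-period effect alone puts Ca higher.
Si > Ca: relative to Ca, both the across-period and down-group shifts push Si's first ionization energy up.
O > Si: relative to Si, both the across-period and down-group shifts push O's first ionization energy up.
N > O: this pair runs against the simple trend — see the exception note.
Note the exception: N has a higher first ionization energy than O, contrary to the simple trend — pairing an electron in O's 2p⁴ costs repulsion energy, so O ionizes more easily than half-filled N (2p³).
Approximate values (kJ/mol): N 1402, O 1314, Si 786, K 419, Ca 590.
So from highest to lowest: N > O > Si > Ca > K.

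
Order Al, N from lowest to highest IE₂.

IE_2 is the cost of taking one more electron from the +1 cation: Al⁺ still has 2 valence electrons; N⁺ still has 4 valence electrons.
All are still removing valence electrons, so compare the +1 ions as you would atoms: IE_2 generally rises across a period (higher Z_eff) and falls down a group (larger shell), subject to the usual subshell exceptions.
Valence configurations: Al⁺ [Ne]3s², N⁺ [He]2s²2p².
The numbers (kJ/mol): Al 1817, N 2856.
Hence IE_2: Al < N.

Al < N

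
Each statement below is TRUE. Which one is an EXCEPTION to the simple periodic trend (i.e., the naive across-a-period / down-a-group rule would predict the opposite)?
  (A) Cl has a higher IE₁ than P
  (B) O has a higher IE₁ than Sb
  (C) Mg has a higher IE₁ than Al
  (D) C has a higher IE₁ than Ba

(C)

The general trend: IE₁ increases across a period and decreases down a group.
(A) Cl (period 3, group 17) vs P (period 3, group 15): the stated order agrees with the simple trend.
(B) O (period 2, group 16) vs Sb (period 5, group 15): the stated order agrees with the simple trend.
(C) Mg (period 3, group 2) vs Al (period 3, group 13): the stated order contradicts the simple trend.
(D) C (period 2, group 14) vs Ba (period 6, group 2): the stated order agrees with the simple trend.
The exception is (C): Al's single 3p electron is easier to remove than one from Mg's filled 3s².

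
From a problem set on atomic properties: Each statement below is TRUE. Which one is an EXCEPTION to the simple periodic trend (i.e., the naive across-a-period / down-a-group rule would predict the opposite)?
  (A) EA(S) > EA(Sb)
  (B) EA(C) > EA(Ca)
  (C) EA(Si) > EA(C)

The general trend: electron affinity increases across a period and decreases down a group.
(A) S (period 3, group 16) vs Sb (period 5, group 15): the stated order agrees with the simple trend.
(B) C (period 2, group 14) vs Ca (period 4, group 2): the stated order agrees with the simple trend.
(C) Si (period 3, group 14) vs C (period 2, group 14): the stated order contradicts the simple trend.
The exception is (C): Si's larger, more diffuse 3p orbitals accept an added electron slightly more readily than C's compact 2p.

(C)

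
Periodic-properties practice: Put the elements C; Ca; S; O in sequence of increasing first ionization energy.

C is in period 2, group 14; O is in period 2, group 16; S is in period 3, group 16; Ca is in period 4, group 2.
Removing the outermost electron gets harder across a period and easier down a group.
These span different periods and groups, so the two trends combine.
S > Ca: both effects reinforce here, so S is clearly the higher of the two.
C > S: period and group pull opposite ways; the down-group shift dominates (1086 vs 1000 kJ/mol).
O > C: O lies to the right of C in period 2, so the across-period effect alone puts O higher.
Approximate values (kJ/mol): C 1086, O 1314, S 1000, Ca 590.
So from lowest to highest: Ca < S < C < O.

Ca < S < C < O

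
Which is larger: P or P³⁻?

Forming P³⁻ adds 3 electrons to P. More electron–electron repulsion in the same shell, with unchanged nuclear charge, lets the cloud expand.
An anion is larger than its parent atom: P³⁻ > P.

P³⁻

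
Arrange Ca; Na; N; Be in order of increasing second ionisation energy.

IE_2 is the cost of taking one more electron from the +1 cation: Ca⁺ still has 1 valence electron; Na⁺ is the bare [Ne] core; N⁺ still has 4 valence electrons; Be⁺ still has 1 valence electron.
Pulling an electron out of a noble-gas core costs far more than removing a remaining valence electron, so Na sits at the high end of IE_2.
Valence configurations: Ca⁺ [Ar]4s¹, N⁺ [He]2s²2p², Be⁺ [He]2s¹.
Tabulated IE_2 (kJ/mol): Ca 1145, Na 4562, N 2856, Be 1757.
So the second ionization energies run Ca < Be < N < Na.

Ca < Be < N < Na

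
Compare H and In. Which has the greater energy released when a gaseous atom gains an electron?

H is in period 1, group 1; In is in period 5, group 13.
Atoms with high Z_eff and room in the valence shell (especially the halogens) have the most exothermic electron affinities.
These span different periods and groups, so the two trends combine.
H > In: the two effects oppose for this pair; the down-group effect wins (73 vs 29 kJ/mol).
For reference (kJ/mol): H 73, In 29.
So H has the greater energy released when a gaseous atom gains an electron (H > In).

H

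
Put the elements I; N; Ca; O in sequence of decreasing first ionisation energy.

N is in period 2, group 15; O is in period 2, group 16; Ca is in period 4, group 2; I is in period 5, group 17.
IE₁ increases left→right with effective nuclear charge and decreases top→bottom as the valence shell moves farther out.
These span different periods and groups, so the two trends combine.
I > Ca: the two effects oppose for this pair; the across-period effect wins (1008 vs 590 kJ/mol).
O > I: the two effects oppose for this pair; the down-group effect wins (1314 vs 1008 kJ/mol).
N > O: this pair runs against the simple trend — see the exception note.
Note the exception: N has a higher first ionization energy than O, contrary to the simple trend — pairing an electron in O's 2p⁴ costs repulsion energy, so O ionizes more easily than half-filled N (2p³).
Tabulated first ionization energy (kJ/mol): N 1402, O 1314, Ca 590, I 1008.
So from highest to lowest: N > O > I > Ca.

N > O > I > Ca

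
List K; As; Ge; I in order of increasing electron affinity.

K is in period 4, group 1; Ge is in period 4, group 14; As is in period 4, group 15; I is in period 5, group 17.
EA tends to increase across a period and decrease down a group, though the pattern is less regular than for IE or radius.
Neither a single period nor a single group — weigh both effects.
As > K: As lies to the right of K in period 4, so the across-period effect alone puts As higher.
Ge > As: this pair runs against the simple trend — see the exception note.
I > Ge: the two effects oppose for this pair; the across-period effect wins (295 vs 119 kJ/mol).
Note the exception: Ge has a higher electron affinity than As, contrary to the simple trend — adding an electron to As's half-filled 4p³ is unfavourable, so Ge (4p²) has the more exothermic EA.
Approximate values (kJ/mol): K 48, Ge 119, As 78, I 295.
So from lowest to highest: K < As < Ge < I.

K < As < Ge < I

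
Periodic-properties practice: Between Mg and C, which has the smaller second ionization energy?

Consider each +1 ion: Mg⁺ still has 1 valence electron; C⁺ still has 3 valence electrons.
All are still removing valence electrons, so compare the +1 ions as you would atoms: IE_2 generally rises across a period (higher Z_eff) and falls down a group (larger shell), subject to the usual subshell exceptions.
Valence configurations: Mg⁺ [Ne]3s¹, C⁺ [He]2s²2p¹.
Approximate IE_2 values (kJ/mol): Mg 1451, C 2353.
Hence IE_2: Mg < C.

Mg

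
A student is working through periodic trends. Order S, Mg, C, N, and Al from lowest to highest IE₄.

IE_4 is the cost of taking one more electron from the +3 cation: S³⁺ still has 3 valence electrons; Mg³⁺ is already 1 electron into the core; C³⁺ still has 1 valence electron; N³⁺ still has 2 valence electrons; Al³⁺ is the bare [Ne] core.
Pulling an electron out of a noble-gas core costs far more than removing a remaining valence electron, so Mg and Al sit at the high end of IE_4.
Valence configurations: S³⁺ [Ne]3s²3p¹, C³⁺ [He]2s¹, N³⁺ [He]2s².
Tabulated IE_4 (kJ/mol): S 4556, Mg 10543, C 6223, N 7475, Al 11577.
Putting it together, IE_4: S < C < N < Mg < Al.

S, C, N, Mg, Al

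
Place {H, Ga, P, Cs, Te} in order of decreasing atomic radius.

Cs > Te > Ga > P > H

Radius decreases left→right (rising Z_eff, same n) and increases top→bottom (higher n).
Neither a single period nor a single group — weigh both effects.
P > H: the two effects oppose for this pair; the down-group effect wins (111 vs 32 pm).
Ga > P: both effects reinforce here, so Ga is clearly the larger of the two.
Te > Ga: the two effects oppose for this pair; the down-group effect wins (136 vs 124 pm).
Cs > Te: both effects reinforce here, so Cs is clearly the larger of the two.
Approximate values (pm): H 32, P 111, Ga 124, Te 136, Cs 232.
So from largest to smallest: Cs > Te > Ga > P > H.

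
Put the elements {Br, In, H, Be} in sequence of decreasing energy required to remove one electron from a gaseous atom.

H > Br > Be > In

H is in period 1, group 1; Be is in period 2, group 2; Br is in period 4, group 17; In is in period 5, group 13.
Across a period the outer electron is held more tightly (higher IE₁); down a group it sits in a higher shell, more shielded, and comes off more easily.
These span different periods and groups, so the two trends combine.
Be > In: period and group pull opposite ways; the down-group shift dominates (900 vs 558 kJ/mol).
Br > Be: period and group pull opposite ways; the across-period shift dominates (1140 vs 900 kJ/mol).
H > Br: the two effects oppose for this pair; the down-group effect wins (1312 vs 1140 kJ/mol).
For reference (kJ/mol): H 1312, Be 900, Br 1140, In 558.
So from highest to lowest: H > Br > Be > In.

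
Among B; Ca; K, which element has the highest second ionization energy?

K

After 1 electron has been removed, what remains? B⁺ still has 2 valence electrons; Ca⁺ still has 1 valence electron; K⁺ is the bare [Ar] core.
Core electrons are held far more tightly than valence electrons, so K tops the IE_2 order.
Valence configurations: B⁺ [He]2s², Ca⁺ [Ar]4s¹.
Tabulated IE_2 (kJ/mol): B 2427, Ca 1145, K 3052.
Hence IE_2: Ca < B < K.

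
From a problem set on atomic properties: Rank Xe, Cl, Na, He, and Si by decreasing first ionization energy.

He > Cl > Xe > Si > Na

He is in period 1, group 18; Na is in period 3, group 1; Si is in period 3, group 14; Cl is in period 3, group 17; Xe is in period 5, group 18.
Removing the outermost electron gets harder across a period and easier down a group.
Neither a single period nor a single group — weigh both effects.
Si > Na: Si lies to the right of Na in period 3, so the across-period effect alone puts Si higher.
Xe > Si: period and group pull opposite ways; the across-period shift dominates (1170 vs 786 kJ/mol).
Cl > Xe: the two effects oppose for this pair; the down-group effect wins (1251 vs 1170 kJ/mol).
He > Cl: both effects reinforce here, so He is clearly the higher of the two.
Tabulated first ionization energy (kJ/mol): He 2372, Na 496, Si 786, Cl 1251, Xe 1170.
So from highest to lowest: He > Cl > Xe > Si > Na.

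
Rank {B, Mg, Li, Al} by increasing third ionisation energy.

Al < B < Mg < Li

IE_3 is the cost of taking one more electron from the +2 cation: B²⁺ still has 1 valence electron; Mg²⁺ is the bare [Ne] core; Li²⁺ is already 1 electron into the core; Al²⁺ still has 1 valence electron.
Core electrons are held far more tightly than valence electrons, so Mg and Li top the IE_3 order.
Valence configurations: B²⁺ [He]2s¹, Al²⁺ [Ne]3s¹.
Approximate IE_3 values (kJ/mol): B 3660, Mg 7733, Li 11815, Al 2745.
Putting it together, IE_3: Al < B < Mg < Li.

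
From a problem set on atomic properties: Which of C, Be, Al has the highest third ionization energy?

Be

IE_3 is the cost of taking one more electron from the +2 cation: C²⁺ still has 2 valence electrons; Be²⁺ is the bare [He] core; Al²⁺ still has 1 valence electron.
Pulling an electron out of a noble-gas core costs far more than removing a remaining valence electron, so Be sits at the high end of IE_3.
Valence configurations: C²⁺ [He]2s², Al²⁺ [Ne]3s¹.
Approximate IE_3 values (kJ/mol): C 4620, Be 14849, Al 2745.
Hence IE_3: Al < C < Be.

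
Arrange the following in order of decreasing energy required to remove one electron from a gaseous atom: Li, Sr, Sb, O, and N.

N, O, Sb, Sr, Li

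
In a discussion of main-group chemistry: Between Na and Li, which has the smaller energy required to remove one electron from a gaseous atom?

Na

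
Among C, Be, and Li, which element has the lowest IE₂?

IE_2 is the cost of taking one more electron from the +1 cation: C⁺ still has 3 valence electrons; Be⁺ still has 1 valence electron; Li⁺ is the bare [He] core.
Breaking into a closed-shell core is much more expensive than removing a leftover valence electron — Li has the largest IE_2 here.
Valence configurations: C⁺ [He]2s²2p¹, Be⁺ [He]2s¹.
The numbers (kJ/mol): C 2353, Be 1757, Li 7298.
Putting it together, IE_2: Be < C < Li.

Be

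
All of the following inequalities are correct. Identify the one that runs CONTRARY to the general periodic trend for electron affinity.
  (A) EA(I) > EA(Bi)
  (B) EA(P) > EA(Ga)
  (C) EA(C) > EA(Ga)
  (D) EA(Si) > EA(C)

(D)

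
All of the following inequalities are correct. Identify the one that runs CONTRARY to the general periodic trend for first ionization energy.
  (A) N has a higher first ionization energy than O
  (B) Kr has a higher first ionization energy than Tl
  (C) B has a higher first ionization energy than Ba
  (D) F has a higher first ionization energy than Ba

(A)

The general trend: first ionization energy increases across a period and decreases down a group.
(A) N (period 2, group 15) vs O (period 2, group 16): the stated order contradicts the simple trend.
(B) Kr (period 4, group 18) vs Tl (period 6, group 13): the stated order agrees with the simple trend.
(C) B (period 2, group 13) vs Ba (period 6, group 2): the stated order agrees with the simple trend.
(D) F (period 2, group 17) vs Ba (period 6, group 2): the stated order agrees with the simple trend.
The exception is (A): pairing an electron in O's 2p⁴ costs repulsion energy, so O ionizes more easily than half-filled N (2p³).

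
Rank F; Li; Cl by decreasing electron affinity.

Cl > F > Li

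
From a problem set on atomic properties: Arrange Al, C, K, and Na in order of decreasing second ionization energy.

Na > K > C > Al

IE_2 is the cost of taking one more electron from the +1 cation: Al⁺ still has 2 valence electrons; C⁺ still has 3 valence electrons; K⁺ is the bare [Ar] core; Na⁺ is the bare [Ne] core.
Pulling an electron out of a noble-gas core costs far more than removing a remaining valence electron, so K and Na sit at the high end of IE_2.
Valence configurations: Al⁺ [Ne]3s², C⁺ [He]2s²2p¹.
The numbers (kJ/mol): Al 1817, C 2353, K 3052, Na 4562.
So the second ionization energies run Al < C < K < Na.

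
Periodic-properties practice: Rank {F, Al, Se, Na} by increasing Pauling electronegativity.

Na < Al < Se < F

F is in period 2, group 17; Na is in period 3, group 1; Al is in period 3, group 13; Se is in period 4, group 16.
Smaller atoms with higher effective nuclear charge are more electronegative.
Neither a single period nor a single group — weigh both effects.
Al > Na: Al lies to the right of Na in period 3, so the across-period effect alone puts Al higher.
Se > Al: period and group pull opposite ways; the across-period shift dominates (2.55 vs 1.61).
F > Se: relative to Se, both the across-period and down-group shifts push F's electronegativity up.
For reference (Pauling): F 3.98, Na 0.93, Al 1.61, Se 2.55.
So from lowest to highest: Na < Al < Se < F.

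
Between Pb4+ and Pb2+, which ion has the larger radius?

Both ions have Z = 82 protons, but Pb4+ has lost more electrons, so its remaining electrons feel a larger effective nuclear charge per electron and are pulled in more tightly.
Higher positive charge → smaller ion, so Pb2+ > Pb4+.

Pb2+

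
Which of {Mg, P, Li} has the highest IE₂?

IE_2 is the cost of taking one more electron from the +1 cation: Mg⁺ still has 1 valence electron; P⁺ still has 4 valence electrons; Li⁺ is the bare [He] core.
Core electrons are held far more tightly than valence electrons, so Li tops the IE_2 order.
Valence configurations: Mg⁺ [Ne]3s¹, P⁺ [Ne]3s²3p².
Tabulated IE_2 (kJ/mol): Mg 1451, P 1907, Li 7298.
Putting it together, IE_2: Mg < P < Li.

Li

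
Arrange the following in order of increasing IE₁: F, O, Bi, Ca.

Ca < Bi < O < F

O is in period 2, group 16; F is in period 2, group 17; Ca is in period 4, group 2; Bi is in period 6, group 15.
Removing the outermost electron gets harder across a period and easier down a group.
These span different periods and groups, so the two trends combine.
Bi > Ca: period and group pull opposite ways; the across-period shift dominates (703 vs 590 kJ/mol).
O > Bi: relative to Bi, both the across-period and down-group shifts push O's first ionization energy up.
F > O: F lies to the right of O in period 2, so the across-period effect alone puts F higher.
For reference (kJ/mol): O 1314, F 1681, Ca 590, Bi 703.
So from lowest to highest: Ca < Bi < O < F.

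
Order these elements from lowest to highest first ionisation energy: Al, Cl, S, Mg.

Mg is in period 3, group 2; Al is in period 3, group 13; S is in period 3, group 16; Cl is in period 3, group 17.
IE₁ increases left→right with effective nuclear charge and decreases top→bottom as the valence shell moves farther out.
All lie in period 3; the across-period trend (first ionization energy increases left to right) applies, with the exception below.
Note the exception: Mg has a higher first ionization energy than Al, contrary to the simple trend — Al's single 3p electron is easier to remove than one from Mg's filled 3s².
Tabulated first ionization energy (kJ/mol): Mg 738, Al 578, S 1000, Cl 1251.
So from lowest to highest: Al < Mg < S < Cl.

Al, Mg, S, Cl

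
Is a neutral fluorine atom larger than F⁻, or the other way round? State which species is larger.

Forming F⁻ adds 1 electron to F. More electron–electron repulsion in the same shell, with unchanged nuclear charge, lets the cloud expand.
An anion is larger than its parent atom: F⁻ > F.

F⁻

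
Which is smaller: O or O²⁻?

Forming O²⁻ adds 2 electrons to O. More electron–electron repulsion in the same shell, with unchanged nuclear charge, lets the cloud expand.
An anion is larger than its parent atom: O²⁻ > O.

O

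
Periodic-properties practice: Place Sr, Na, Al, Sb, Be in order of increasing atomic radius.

Be < Al < Sb < Na < Sr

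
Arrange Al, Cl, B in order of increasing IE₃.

IE_3 is the cost of taking one more electron from the +2 cation: Al²⁺ still has 1 valence electron; Cl²⁺ still has 5 valence electrons; B²⁺ still has 1 valence electron.
All are still removing valence electrons, so compare the +2 ions as you would atoms: IE_3 generally rises across a period (higher Z_eff) and falls down a group (larger shell), subject to the usual subshell exceptions.
Valence configurations: Al²⁺ [Ne]3s¹, Cl²⁺ [Ne]3s²3p³, B²⁺ [He]2s¹.
Approximate IE_3 values (kJ/mol): Al 2745, Cl 3822, B 3660.
Hence IE_3: Al < B < Cl.

Al, B, Cl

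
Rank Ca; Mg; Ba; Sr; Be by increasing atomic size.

Be < Mg < Ca < Sr < Ba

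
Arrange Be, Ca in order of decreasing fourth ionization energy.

Consider each +3 ion: Be³⁺ is already 1 electron into the core; Ca³⁺ is already 1 electron into the core.
All of these are removing an electron from a noble-gas core or deeper; the smaller core (lower principal quantum number) is held far more tightly, and within a period the higher nuclear charge binds the same core more tightly.
Approximate IE_4 values (kJ/mol): Be 21007, Ca 6491.
So the fourth ionization energies run Ca < Be.

Be > Ca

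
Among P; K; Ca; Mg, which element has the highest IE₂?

K

Consider each +1 ion: P⁺ still has 4 valence electrons; K⁺ is the bare [Ar] core; Ca⁺ still has 1 valence electron; Mg⁺ still has 1 valence electron.
Breaking into a closed-shell core is much more expensive than removing a leftover valence electron — K has the largest IE_2 here.
Valence configurations: P⁺ [Ne]3s²3p², Ca⁺ [Ar]4s¹, Mg⁺ [Ne]3s¹.
Tabulated IE_2 (kJ/mol): P 1907, K 3052, Ca 1145, Mg 1451.
So the second ionization energies run Ca < Mg < P < K.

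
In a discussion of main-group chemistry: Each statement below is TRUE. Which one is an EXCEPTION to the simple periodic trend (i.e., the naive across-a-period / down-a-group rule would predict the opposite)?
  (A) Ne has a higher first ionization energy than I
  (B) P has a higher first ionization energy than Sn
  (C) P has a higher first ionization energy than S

The general trend: first ionization energy increases across a period and decreases down a group.
(A) Ne (period 2, group 18) vs I (period 5, group 17): the stated order agrees with the simple trend.
(B) P (period 3, group 15) vs Sn (period 5, group 14): the stated order agrees with the simple trend.
(C) P (period 3, group 15) vs S (period 3, group 16): the stated order contradicts the simple trend.
The exception is (C): S (3p⁴) ionizes more easily than half-filled P (3p³) because the paired 3p electron in S is pushed out by e⁻–e⁻ repulsion.

(C)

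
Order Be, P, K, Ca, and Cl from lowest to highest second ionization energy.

Ca < Be < P < Cl < K

Consider each +1 ion: Be⁺ still has 1 valence electron; P⁺ still has 4 valence electrons; K⁺ is the bare [Ar] core; Ca⁺ still has 1 valence electron; Cl⁺ still has 6 valence electrons.
Breaking into a closed-shell core is much more expensive than removing a leftover valence electron — K has the largest IE_2 here.
Valence configurations: Be⁺ [He]2s¹, P⁺ [Ne]3s²3p², Ca⁺ [Ar]4s¹, Cl⁺ [Ne]3s²3p⁴.
The numbers (kJ/mol): Be 1757, P 1907, K 3052, Ca 1145, Cl 2298.
So the second ionization energies run Ca < Be < P < Cl < K.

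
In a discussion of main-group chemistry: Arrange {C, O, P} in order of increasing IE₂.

P < C < O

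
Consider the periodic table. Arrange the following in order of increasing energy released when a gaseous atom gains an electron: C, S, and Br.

C is in period 2, group 14; S is in period 3, group 16; Br is in period 4, group 17.
Electron affinity generally becomes more exothermic across a period toward the halogens and less exothermic down a group.
Here both period and group differ, so the two effects have to be weighed against each other.
S > C: period and group pull opposite ways; the across-period shift dominates (200 vs 122 kJ/mol).
Br > S: the two effects oppose for this pair; the across-period effect wins (325 vs 200 kJ/mol).
Tabulated electron affinity (kJ/mol): C 122, S 200, Br 325.
So from lowest to highest: C < S < Br.

C < S < Br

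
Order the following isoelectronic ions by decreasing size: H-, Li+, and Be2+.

All of these have 2 electrons, so size is governed by nuclear charge alone: the more protons, the stronger the pull on the same electron cloud, and the smaller the ion.
Nuclear charges: Be2+ (Z=4), Li+ (Z=3), H- (Z=1).
Largest to smallest: H- > Li+ > Be2+.

H- > Li+ > Be2+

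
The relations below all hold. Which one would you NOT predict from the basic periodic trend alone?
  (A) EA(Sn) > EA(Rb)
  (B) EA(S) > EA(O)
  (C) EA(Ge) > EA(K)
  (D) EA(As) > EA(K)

(B)

The general trend: electron affinity increases across a period and decreases down a group.
(A) Sn (period 5, group 14) vs Rb (period 5, group 1): the stated order agrees with the simple trend.
(B) S (period 3, group 16) vs O (period 2, group 16): the stated order contradicts the simple trend.
(C) Ge (period 4, group 14) vs K (period 4, group 1): the stated order agrees with the simple trend.
(D) As (period 4, group 15) vs K (period 4, group 1): the stated order agrees with the simple trend.
The exception is (B): the compact 2p subshell of O repels the added electron more than S's larger 3p does.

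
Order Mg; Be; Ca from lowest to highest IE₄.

The fourth ionization energy removes an electron from the +3 ion. For each element: Mg³⁺ is already 1 electron into the core; Be³⁺ is already 1 electron into the core; Ca³⁺ is already 1 electron into the core.
All of these are removing an electron from a noble-gas core or deeper; the smaller core (lower principal quantum number) is held far more tightly, and within a period the higher nuclear charge binds the same core more tightly.
Approximate IE_4 values (kJ/mol): Mg 10543, Be 21007, Ca 6491.
Putting it together, IE_4: Ca < Mg < Be.

Ca, Mg, Be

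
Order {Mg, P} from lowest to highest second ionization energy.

The second ionization energy removes an electron from the +1 ion. For each element: Mg⁺ still has 1 valence electron; P⁺ still has 4 valence electrons.
All are still removing valence electrons, so compare the +1 ions as you would atoms: IE_2 generally rises across a period (higher Z_eff) and falls down a group (larger shell), subject to the usual subshell exceptions.
Valence configurations: Mg⁺ [Ne]3s¹, P⁺ [Ne]3s²3p².
Approximate IE_2 values (kJ/mol): Mg 1451, P 1907.
Hence IE_2: Mg < P.

Mg < P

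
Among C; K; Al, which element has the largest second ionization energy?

K

The second ionization energy removes an electron from the +1 ion. For each element: C⁺ still has 3 valence electrons; K⁺ is the bare [Ar] core; Al⁺ still has 2 valence electrons.
Core electrons are held far more tightly than valence electrons, so K tops the IE_2 order.
Valence configurations: C⁺ [He]2s²2p¹, Al⁺ [Ne]3s².
Approximate IE_2 values (kJ/mol): C 2353, K 3052, Al 1817.
Putting it together, IE_2: Al < C < K.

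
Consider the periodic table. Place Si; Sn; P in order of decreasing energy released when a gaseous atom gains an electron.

Si > Sn > P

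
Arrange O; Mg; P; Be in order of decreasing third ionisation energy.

Be, Mg, O, P

IE_3 is the cost of taking one more electron from the +2 cation: O²⁺ still has 4 valence electrons; Mg²⁺ is the bare [Ne] core; P²⁺ still has 3 valence electrons; Be²⁺ is the bare [He] core.
Core electrons are held far more tightly than valence electrons, so Mg and Be top the IE_3 order.
Valence configurations: O²⁺ [He]2s²2p², P²⁺ [Ne]3s²3p¹.
Approximate IE_3 values (kJ/mol): O 5300, Mg 7733, P 2914, Be 14849.
Hence IE_3: P < O < Mg < Be.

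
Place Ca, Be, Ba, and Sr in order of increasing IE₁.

Be is in period 2, group 2; Ca is in period 4, group 2; Sr is in period 5, group 2; Ba is in period 6, group 2.
IE₁ increases left→right with effective nuclear charge and decreases top→bottom as the valence shell moves farther out.
All are in group 2, so first ionization energy increases up the group.
So from lowest to highest: Ba < Sr < Ca < Be.

Ba, Sr, Ca, Be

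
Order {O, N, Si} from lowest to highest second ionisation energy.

Si < N < O

Consider each +1 ion: O⁺ still has 5 valence electrons; N⁺ still has 4 valence electrons; Si⁺ still has 3 valence electrons.
All are still removing valence electrons, so compare the +1 ions as you would atoms: IE_2 generally rises across a period (higher Z_eff) and falls down a group (larger shell), subject to the usual subshell exceptions.
Valence configurations: O⁺ [He]2s²2p³, N⁺ [He]2s²2p², Si⁺ [Ne]3s²3p¹.
Approximate IE_2 values (kJ/mol): O 3388, N 2856, Si 1577.
Overall IE_2 order: Si < N < O.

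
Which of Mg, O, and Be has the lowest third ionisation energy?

After 2 electrons have been removed, what remains? Mg²⁺ is the bare [Ne] core; O²⁺ still has 4 valence electrons; Be²⁺ is the bare [He] core.
Core electrons are held far more tightly than valence electrons, so Mg and Be top the IE_3 order.
Tabulated IE_3 (kJ/mol): Mg 7733, O 5300, Be 14849.
Hence IE_3: O < Mg < Be.

O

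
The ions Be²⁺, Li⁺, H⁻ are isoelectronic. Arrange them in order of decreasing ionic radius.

All of these have 2 electrons, so size is governed by nuclear charge alone: the more protons, the stronger the pull on the same electron cloud, and the smaller the ion.
Nuclear charges: Be²⁺ (Z=4), Li⁺ (Z=3), H⁻ (Z=1).
Largest to smallest: H⁻ > Li⁺ > Be²⁺.

H⁻ > Li⁺ > Be²⁺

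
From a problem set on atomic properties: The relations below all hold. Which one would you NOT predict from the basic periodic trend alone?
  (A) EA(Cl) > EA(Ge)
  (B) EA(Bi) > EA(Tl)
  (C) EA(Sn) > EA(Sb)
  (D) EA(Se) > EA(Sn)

(C)

The general trend: electron affinity increases across a period and decreases down a group.
(A) Cl (period 3, group 17) vs Ge (period 4, group 14): the stated order agrees with the simple trend.
(B) Bi (period 6, group 15) vs Tl (period 6, group 13): the stated order agrees with the simple trend.
(C) Sn (period 5, group 14) vs Sb (period 5, group 15): the stated order contradicts the simple trend.
(D) Se (period 4, group 16) vs Sn (period 5, group 14): the stated order agrees with the simple trend.
The exception is (C): adding an electron to Sb's half-filled 5p³ is unfavourable, so Sn has the more exothermic EA.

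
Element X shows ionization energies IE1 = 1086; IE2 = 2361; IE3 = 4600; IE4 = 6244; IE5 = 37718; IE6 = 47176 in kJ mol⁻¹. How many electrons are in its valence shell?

4

Look for the largest jump between consecutive ionization energies: IE5/IE4 ≈ 6.0, far larger than any earlier ratio.
That jump marks the point where a core electron is being removed. So the atom has 4 valence electrons.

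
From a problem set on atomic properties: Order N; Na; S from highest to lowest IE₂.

Na > N > S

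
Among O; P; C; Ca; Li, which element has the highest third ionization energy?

Li

After 2 electrons have been removed, what remains? O²⁺ still has 4 valence electrons; P²⁺ still has 3 valence electrons; C²⁺ still has 2 valence electrons; Ca²⁺ is the bare [Ar] core; Li²⁺ is already 1 electron into the core.
Usually core removal costs more than valence removal, but here the competition is close: a tightly held n=2 valence electron can cost more to remove than an n=3 core electron, so the actual values have to decide it.
Valence configurations: O²⁺ [He]2s²2p², P²⁺ [Ne]3s²3p¹, C²⁺ [He]2s².
Approximate IE_3 values (kJ/mol): O 5300, P 2914, C 4620, Ca 4912, Li 11815.
Hence IE_3: P < C < Ca < O < Li.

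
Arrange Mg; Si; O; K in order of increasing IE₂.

The second ionization energy removes an electron from the +1 ion. For each element: Mg⁺ still has 1 valence electron; Si⁺ still has 3 valence electrons; O⁺ still has 5 valence electrons; K⁺ is the bare [Ar] core.
Usually core removal costs more than valence removal, but here the competition is close: a tightly held n=2 valence electron can cost more to remove than an n=3 core electron, so the actual values have to decide it.
Valence configurations: Mg⁺ [Ne]3s¹, Si⁺ [Ne]3s²3p¹, O⁺ [He]2s²2p³.
Approximate IE_2 values (kJ/mol): Mg 1451, Si 1577, O 3388, K 3052.
So the second ionization energies run Mg < Si < K < O.

Mg, Si, K, O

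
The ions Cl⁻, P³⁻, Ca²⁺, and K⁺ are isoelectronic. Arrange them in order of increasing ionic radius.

All of these have 18 electrons, so size is governed by nuclear charge alone: the more protons, the stronger the pull on the same electron cloud, and the smaller the ion.
Nuclear charges: Ca²⁺ (Z=20), K⁺ (Z=19), Cl⁻ (Z=17), P³⁻ (Z=15).
Smallest to largest: Ca²⁺ < K⁺ < Cl⁻ < P³⁻.

Ca²⁺ < K⁺ < Cl⁻ < P³⁻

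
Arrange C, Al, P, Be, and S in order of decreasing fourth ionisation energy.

Be > Al > C > P > S

The fourth ionization energy removes an electron from the +3 ion. For each element: C³⁺ still has 1 valence electron; Al³⁺ is the bare [Ne] core; P³⁺ still has 2 valence electrons; Be³⁺ is already 1 electron into the core; S³⁺ still has 3 valence electrons.
Pulling an electron out of a noble-gas core costs far more than removing a remaining valence electron, so Al and Be sit at the high end of IE_4.
Valence configurations: C³⁺ [He]2s¹, P³⁺ [Ne]3s², S³⁺ [Ne]3s²3p¹.
S³⁺ loses a lone 3p electron whereas P³⁺ must break into a filled 3s² pair, so IE_4(P) > IE_4(S) even though S has the higher nuclear charge.
The numbers (kJ/mol): C 6223, Al 11577, P 4964, Be 21007, S 4556.
Hence IE_4: S < P < C < Al < Be.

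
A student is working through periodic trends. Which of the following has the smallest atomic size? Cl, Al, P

Al is in period 3, group 13; P is in period 3, group 15; Cl is in period 3, group 17.
Radius decreases left→right (rising Z_eff, same n) and increases top→bottom (higher n).
All lie in period 3, so atomic radius increases right to left.
The smallest atomic size among these belongs to Cl.

Cl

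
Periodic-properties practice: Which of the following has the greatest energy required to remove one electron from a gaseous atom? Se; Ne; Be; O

Ne

IE₁ increases left→right with effective nuclear charge and decreases top→bottom as the valence shell moves farther out.
These span different periods and groups, so the two trends combine.
Se > Be: period and group pull opposite ways; the across-period shift dominates (941 vs 900 kJ/mol).
O > Se: O sits above Se in group 16, so the down-group effect alone puts O higher.
Ne > O: Ne lies to the right of O in period 2, so the across-period effect alone puts Ne higher.
Tabulated first ionization energy (kJ/mol): Be 900, O 1314, Ne 2081, Se 941.
The greatest energy required to remove one electron from a gaseous atom among these belongs to Ne.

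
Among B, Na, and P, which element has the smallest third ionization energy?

The third ionization energy removes an electron from the +2 ion. For each element: B²⁺ still has 1 valence electron; Na²⁺ is already 1 electron into the core; P²⁺ still has 3 valence electrons.
Core electrons are held far more tightly than valence electrons, so Na tops the IE_3 order.
Valence configurations: B²⁺ [He]2s¹, P²⁺ [Ne]3s²3p¹.
Approximate IE_3 values (kJ/mol): B 3660, Na 6910, P 2914.
So the third ionization energies run P < B < Na.

P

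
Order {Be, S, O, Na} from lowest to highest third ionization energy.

The third ionization energy removes an electron from the +2 ion. For each element: Be²⁺ is the bare [He] core; S²⁺ still has 4 valence electrons; O²⁺ still has 4 valence electrons; Na²⁺ is already 1 electron into the core.
Breaking into a closed-shell core is much more expensive than removing a leftover valence electron — Na and Be have the largest IE_3 here.
Valence configurations: S²⁺ [Ne]3s²3p², O²⁺ [He]2s²2p².
The numbers (kJ/mol): Be 14849, S 3357, O 5300, Na 6910.
Overall IE_3 order: S < O < Na < Be.

S, O, Na, Be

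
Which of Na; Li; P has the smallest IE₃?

IE_3 is the cost of taking one more electron from the +2 cation: Na²⁺ is already 1 electron into the core; Li²⁺ is already 1 electron into the core; P²⁺ still has 3 valence electrons.
Core electrons are held far more tightly than valence electrons, so Na and Li top the IE_3 order.
Tabulated IE_3 (kJ/mol): Na 6910, Li 11815, P 2914.
Overall IE_3 order: P < Na < Li.

P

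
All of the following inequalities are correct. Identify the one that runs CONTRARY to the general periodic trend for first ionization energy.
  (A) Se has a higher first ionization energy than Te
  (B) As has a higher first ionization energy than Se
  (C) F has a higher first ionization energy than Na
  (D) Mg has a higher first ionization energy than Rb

(B)

The general trend: first ionization energy increases across a period and decreases down a group.
(A) Se (period 4, group 16) vs Te (period 5, group 16): the stated order agrees with the simple trend.
(B) As (period 4, group 15) vs Se (period 4, group 16): the stated order contradicts the simple trend.
(C) F (period 2, group 17) vs Na (period 3, group 1): the stated order agrees with the simple trend.
(D) Mg (period 3, group 2) vs Rb (period 5, group 1): the stated order agrees with the simple trend.
The exception is (B): Se (4p⁴) ionizes more easily than half-filled As (4p³).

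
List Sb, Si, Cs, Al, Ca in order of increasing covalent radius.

Al is in period 3, group 13; Si is in period 3, group 14; Ca is in period 4, group 2; Sb is in period 5, group 15; Cs is in period 6, group 1.
Atomic radius shrinks across a period as nuclear charge pulls the same shell inward, and grows down a group as new shells are added.
Neither a single period nor a single group — weigh both effects.
Al > Si: Al lies to the left of Si in period 3, so the across-period effect alone puts Al larger.
Sb > Al: the two effects oppose for this pair; the down-group effect wins (140 vs 126 pm).
Ca > Sb: the two effects oppose for this pair; the across-period effect wins (171 vs 140 pm).
Cs > Ca: both effects reinforce here, so Cs is clearly the larger of the two.
Approximate values (pm): Al 126, Si 116, Ca 171, Sb 140, Cs 232.
So from smallest to largest: Si < Al < Sb < Ca < Cs.

Si, Al, Sb, Ca, Cs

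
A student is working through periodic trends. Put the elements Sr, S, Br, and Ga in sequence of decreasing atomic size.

Sr, Ga, Br, S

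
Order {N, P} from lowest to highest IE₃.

After 2 electrons have been removed, what remains? N²⁺ still has 3 valence electrons; P²⁺ still has 3 valence electrons.
All are still removing valence electrons, so compare the +2 ions as you would atoms: IE_3 generally rises across a period (higher Z_eff) and falls down a group (larger shell), subject to the usual subshell exceptions.
Valence configurations: N²⁺ [He]2s²2p¹, P²⁺ [Ne]3s²3p¹.
Tabulated IE_3 (kJ/mol): N 4578, P 2914.
So the third ionization energies run P < N.

P, N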